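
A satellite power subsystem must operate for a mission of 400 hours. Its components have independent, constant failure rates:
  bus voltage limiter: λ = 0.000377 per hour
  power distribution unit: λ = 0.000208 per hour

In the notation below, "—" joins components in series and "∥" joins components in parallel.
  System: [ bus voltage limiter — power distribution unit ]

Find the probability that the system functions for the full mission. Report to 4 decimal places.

0.7914

R(bus voltage limiter) = exp(−0.000377 × 400) = 0.860020
R(power distribution unit) = exp(−0.000208 × 400) = 0.920167
Series (bus voltage limiter and power distribution unit): 0.860020 × 0.920167 = 0.7914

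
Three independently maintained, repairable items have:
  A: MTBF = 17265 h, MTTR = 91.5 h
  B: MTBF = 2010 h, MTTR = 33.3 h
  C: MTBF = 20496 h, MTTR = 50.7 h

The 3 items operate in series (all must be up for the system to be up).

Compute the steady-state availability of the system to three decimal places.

A(A) = MTBF/(MTBF+MTTR) = 17265/(17265+91.5) = 0.994728
A(B) = MTBF/(MTBF+MTTR) = 2010/(2010+33.3) = 0.983703
A(C) = MTBF/(MTBF+MTTR) = 20496/(20496+50.7) = 0.997532
Series availability: 0.994728 × 0.983703 × 0.997532 = 0.976

0.976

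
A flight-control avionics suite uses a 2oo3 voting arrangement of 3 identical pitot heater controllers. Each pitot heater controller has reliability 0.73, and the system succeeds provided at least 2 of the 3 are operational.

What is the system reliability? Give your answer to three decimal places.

0.821

R = Σ_{i=2}^{3} C(3,i) p^i (1−p)^{3−i} with p = 0.73
C(3,2)·0.73^2·0.27^1 = 0.43165
C(3,3)·0.73^3·0.27^0 = 0.38902
Sum = 0.821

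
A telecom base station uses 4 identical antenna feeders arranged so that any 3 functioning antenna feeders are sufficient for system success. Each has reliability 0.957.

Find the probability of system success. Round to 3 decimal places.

R = Σ_{i=3}^{4} C(4,i) p^i (1−p)^{4−i} with p = 0.957
C(4,3)·0.957^3·0.043^1 = 0.15075
C(4,4)·0.957^4·0.043^0 = 0.83878
Sum = 0.990

0.990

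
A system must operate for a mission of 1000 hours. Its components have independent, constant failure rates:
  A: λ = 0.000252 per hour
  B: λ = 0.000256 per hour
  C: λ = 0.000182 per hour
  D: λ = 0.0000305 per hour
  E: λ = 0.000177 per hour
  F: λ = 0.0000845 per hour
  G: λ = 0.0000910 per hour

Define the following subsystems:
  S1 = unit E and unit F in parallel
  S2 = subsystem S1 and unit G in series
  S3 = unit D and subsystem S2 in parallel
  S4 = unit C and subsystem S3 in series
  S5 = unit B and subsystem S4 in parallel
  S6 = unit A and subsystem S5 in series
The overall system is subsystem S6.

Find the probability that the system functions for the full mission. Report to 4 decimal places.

R(A) = exp(−0.000252 × 1000) = 0.777245
R(B) = exp(−0.000256 × 1000) = 0.774142
R(C) = exp(−0.000182 × 1000) = 0.833601
R(D) = exp(−0.0000305 × 1000) = 0.969960
R(E) = exp(−0.000177 × 1000) = 0.837780
R(F) = exp(−0.0000845 × 1000) = 0.918972
R(G) = exp(−0.0000910 × 1000) = 0.913018
Parallel (E and F): 1 − (1 − 0.837780)(1 − 0.918972) = 0.986856
Series ([0.986856] and G): 0.986856 × 0.913018 = 0.901017
Parallel (D and [0.901017]): 1 − (1 − 0.969960)(1 − 0.901017) = 0.997027
Series (C and [0.997027]): 0.833601 × 0.997027 = 0.831123
Parallel (B and [0.831123]): 1 − (1 − 0.774142)(1 − 0.831123) = 0.961858
Series (A and [0.961858]): 0.777245 × 0.961858 = 0.7476

0.7476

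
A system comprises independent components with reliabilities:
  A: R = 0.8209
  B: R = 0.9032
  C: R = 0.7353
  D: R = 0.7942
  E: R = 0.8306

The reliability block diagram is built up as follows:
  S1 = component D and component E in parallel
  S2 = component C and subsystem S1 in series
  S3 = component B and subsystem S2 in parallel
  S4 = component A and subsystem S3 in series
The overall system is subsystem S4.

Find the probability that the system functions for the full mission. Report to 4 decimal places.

0.7978

Parallel (D and E): 1 − (1 − 0.794200)(1 − 0.830600) = 0.965137
Series (C and [0.965137]): 0.735300 × 0.965137 = 0.709665
Parallel (B and [0.709665]): 1 − (1 − 0.903200)(1 − 0.709665) = 0.971896
Series (A and [0.971896]): 0.820900 × 0.971896 = 0.7978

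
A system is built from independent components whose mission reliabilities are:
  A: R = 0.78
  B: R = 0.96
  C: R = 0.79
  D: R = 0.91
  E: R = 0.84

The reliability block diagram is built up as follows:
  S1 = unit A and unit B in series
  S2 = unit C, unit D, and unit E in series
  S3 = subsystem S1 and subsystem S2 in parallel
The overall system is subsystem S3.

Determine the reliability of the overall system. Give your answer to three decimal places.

Series (A and B): 0.78000 × 0.96000 = 0.74880
Series (C, D, and E): 0.79000 × 0.91000 × 0.84000 = 0.60388
Parallel ([0.74880] and [0.60388]): 1 − (1 − 0.74880)(1 − 0.60388) = 0.900

0.900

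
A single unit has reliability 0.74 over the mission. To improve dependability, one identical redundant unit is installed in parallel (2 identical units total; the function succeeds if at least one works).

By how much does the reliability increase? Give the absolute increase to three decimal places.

R_before = 0.74
R_after = 1 − (1 − 0.74)^2 = 0.932
ΔR = 0.932 − 0.74 = 0.192

0.192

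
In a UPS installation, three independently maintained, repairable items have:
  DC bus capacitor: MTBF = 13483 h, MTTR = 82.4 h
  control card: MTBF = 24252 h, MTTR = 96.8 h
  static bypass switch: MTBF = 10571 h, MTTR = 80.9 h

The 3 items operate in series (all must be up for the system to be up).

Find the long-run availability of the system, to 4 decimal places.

0.9825

A(DC bus capacitor) = MTBF/(MTBF+MTTR) = 13483/(13483+82.4) = 0.993926
A(control card) = MTBF/(MTBF+MTTR) = 24252/(24252+96.8) = 0.996024
A(static bypass switch) = MTBF/(MTBF+MTTR) = 10571/(10571+80.9) = 0.992405
Series availability: 0.993926 × 0.996024 × 0.992405 = 0.9825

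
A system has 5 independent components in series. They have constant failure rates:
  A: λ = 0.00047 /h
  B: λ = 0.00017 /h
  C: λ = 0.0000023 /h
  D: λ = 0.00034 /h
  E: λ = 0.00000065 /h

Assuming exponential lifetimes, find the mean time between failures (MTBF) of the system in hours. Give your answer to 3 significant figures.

1020

Series of exponential components: λ_sys = Σ λ_i
λ_sys = 0.00047 + 0.00017 + 0.0000023 + 0.00034 + 0.00000065 = 9.8295e-04 /h
MTBF = 1 / λ_sys = 1020 h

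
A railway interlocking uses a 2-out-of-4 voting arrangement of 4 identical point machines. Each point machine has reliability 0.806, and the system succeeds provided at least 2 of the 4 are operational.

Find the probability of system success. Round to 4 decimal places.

0.9750

R = Σ_{i=2}^{4} C(4,i) p^i (1−p)^{4−i} with p = 0.806
C(4,2)·0.806^2·0.194^2 = 0.146698
C(4,3)·0.806^3·0.194^1 = 0.406319
C(4,4)·0.806^4·0.194^0 = 0.422027
Sum = 0.9750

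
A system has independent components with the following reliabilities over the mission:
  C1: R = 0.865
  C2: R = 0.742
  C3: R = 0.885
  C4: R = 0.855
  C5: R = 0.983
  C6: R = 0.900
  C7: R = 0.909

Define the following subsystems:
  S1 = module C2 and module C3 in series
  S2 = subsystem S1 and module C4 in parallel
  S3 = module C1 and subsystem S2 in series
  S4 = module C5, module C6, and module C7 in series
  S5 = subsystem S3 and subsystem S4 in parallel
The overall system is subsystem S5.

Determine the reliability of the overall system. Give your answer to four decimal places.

0.9651

Series (C2 and C3): 0.742000 × 0.885000 = 0.656670
Parallel ([0.656670] and C4): 1 − (1 − 0.656670)(1 − 0.855000) = 0.950217
Series (C1 and [0.950217]): 0.865000 × 0.950217 = 0.821938
Series (C5, C6, and C7): 0.983000 × 0.900000 × 0.909000 = 0.804192
Parallel ([0.821938] and [0.804192]): 1 − (1 − 0.821938)(1 − 0.804192) = 0.9651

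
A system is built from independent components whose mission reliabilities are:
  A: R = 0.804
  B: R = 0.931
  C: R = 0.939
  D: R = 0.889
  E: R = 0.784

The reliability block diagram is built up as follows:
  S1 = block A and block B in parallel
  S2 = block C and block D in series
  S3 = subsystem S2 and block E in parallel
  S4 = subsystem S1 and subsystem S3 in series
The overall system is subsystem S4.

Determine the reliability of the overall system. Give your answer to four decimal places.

Parallel (A and B): 1 − (1 − 0.804000)(1 − 0.931000) = 0.986476
Series (C and D): 0.939000 × 0.889000 = 0.834771
Parallel ([0.834771] and E): 1 − (1 − 0.834771)(1 − 0.784000) = 0.964311
Series ([0.986476] and [0.964311]): 0.986476 × 0.964311 = 0.9513

0.9513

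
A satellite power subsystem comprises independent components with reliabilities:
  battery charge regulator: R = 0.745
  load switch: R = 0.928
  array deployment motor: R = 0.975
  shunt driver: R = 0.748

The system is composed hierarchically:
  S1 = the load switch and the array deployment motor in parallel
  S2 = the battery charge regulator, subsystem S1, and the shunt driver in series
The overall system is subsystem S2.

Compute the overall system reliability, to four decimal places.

Parallel (load switch and array deployment motor): 1 − (1 − 0.928000)(1 − 0.975000) = 0.998200
Series (battery charge regulator, [0.998200], and shunt driver): 0.745000 × 0.998200 × 0.748000 = 0.5563

0.5563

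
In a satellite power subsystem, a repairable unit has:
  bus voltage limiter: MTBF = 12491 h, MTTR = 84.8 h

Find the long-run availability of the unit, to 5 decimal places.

A(bus voltage limiter) = MTBF/(MTBF+MTTR) = 12491/(12491+84.8) = 0.99326

0.99326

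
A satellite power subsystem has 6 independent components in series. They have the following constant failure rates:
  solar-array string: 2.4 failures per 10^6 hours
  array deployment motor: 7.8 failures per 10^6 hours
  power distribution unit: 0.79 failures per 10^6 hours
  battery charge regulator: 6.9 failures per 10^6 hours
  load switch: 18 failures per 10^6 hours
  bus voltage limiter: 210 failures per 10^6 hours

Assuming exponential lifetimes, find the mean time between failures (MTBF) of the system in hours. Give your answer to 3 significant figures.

Series of exponential components: λ_sys = Σ λ_i
λ_sys = 0.0000024 + 0.0000078 + 0.00000079 + 0.0000069 + 0.000018 + 0.00021 = 2.4589e-04 /h
MTBF = 1 / λ_sys = 4070 h

4070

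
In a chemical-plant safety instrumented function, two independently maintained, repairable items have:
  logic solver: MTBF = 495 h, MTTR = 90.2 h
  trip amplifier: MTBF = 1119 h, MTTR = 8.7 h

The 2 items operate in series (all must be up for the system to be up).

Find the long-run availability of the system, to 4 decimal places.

0.8393

A(logic solver) = MTBF/(MTBF+MTTR) = 495/(495+90.2) = 0.845865
A(trip amplifier) = MTBF/(MTBF+MTTR) = 1119/(1119+8.7) = 0.992285
Series availability: 0.845865 × 0.992285 = 0.8393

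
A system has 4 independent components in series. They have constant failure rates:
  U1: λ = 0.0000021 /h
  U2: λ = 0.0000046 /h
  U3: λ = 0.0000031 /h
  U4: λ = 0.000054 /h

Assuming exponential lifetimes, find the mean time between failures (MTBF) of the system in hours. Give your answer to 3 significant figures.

15700

Series of exponential components: λ_sys = Σ λ_i
λ_sys = 0.0000021 + 0.0000046 + 0.0000031 + 0.000054 = 6.3800e-05 /h
MTBF = 1 / λ_sys = 15700 h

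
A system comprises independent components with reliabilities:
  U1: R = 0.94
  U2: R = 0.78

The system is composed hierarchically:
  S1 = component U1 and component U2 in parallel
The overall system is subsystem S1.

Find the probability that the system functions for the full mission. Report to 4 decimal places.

0.9868

Parallel (U1 and U2): 1 − (1 − 0.940000)(1 − 0.780000) = 0.9868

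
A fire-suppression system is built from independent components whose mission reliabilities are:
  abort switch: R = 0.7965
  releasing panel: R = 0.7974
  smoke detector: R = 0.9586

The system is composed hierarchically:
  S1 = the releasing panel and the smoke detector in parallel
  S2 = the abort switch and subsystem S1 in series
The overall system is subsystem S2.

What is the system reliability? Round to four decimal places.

Parallel (releasing panel and smoke detector): 1 − (1 − 0.797400)(1 − 0.958600) = 0.991612
Series (abort switch and [0.991612]): 0.796500 × 0.991612 = 0.7898

0.7898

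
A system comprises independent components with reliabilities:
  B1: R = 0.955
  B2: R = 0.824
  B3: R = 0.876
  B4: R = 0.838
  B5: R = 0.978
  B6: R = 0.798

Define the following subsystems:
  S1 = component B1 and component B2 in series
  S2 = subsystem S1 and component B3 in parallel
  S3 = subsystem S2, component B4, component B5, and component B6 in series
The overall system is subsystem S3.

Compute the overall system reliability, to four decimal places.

0.6367

Series (B1 and B2): 0.955000 × 0.824000 = 0.786920
Parallel ([0.786920] and B3): 1 − (1 − 0.786920)(1 − 0.876000) = 0.973578
Series ([0.973578], B4, B5, and B6): 0.973578 × 0.838000 × 0.978000 × 0.798000 = 0.6367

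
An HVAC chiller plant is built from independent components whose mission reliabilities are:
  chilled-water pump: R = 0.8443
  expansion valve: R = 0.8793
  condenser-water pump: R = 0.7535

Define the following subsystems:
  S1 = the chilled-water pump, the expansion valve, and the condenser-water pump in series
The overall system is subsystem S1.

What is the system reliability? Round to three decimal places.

Series (chilled-water pump, expansion valve, and condenser-water pump): 0.84430 × 0.87930 × 0.75350 = 0.559

0.559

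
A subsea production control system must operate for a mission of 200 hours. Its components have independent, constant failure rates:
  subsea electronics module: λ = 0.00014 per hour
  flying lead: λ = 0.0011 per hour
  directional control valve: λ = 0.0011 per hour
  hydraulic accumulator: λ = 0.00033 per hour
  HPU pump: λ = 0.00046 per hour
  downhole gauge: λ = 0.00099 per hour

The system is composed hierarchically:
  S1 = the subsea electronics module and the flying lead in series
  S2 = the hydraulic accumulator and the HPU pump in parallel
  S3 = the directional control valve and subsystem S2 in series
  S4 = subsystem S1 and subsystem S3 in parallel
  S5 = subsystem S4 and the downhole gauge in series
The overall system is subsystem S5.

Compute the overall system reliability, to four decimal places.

R(subsea electronics module) = exp(−0.00014 × 200) = 0.972388
R(flying lead) = exp(−0.0011 × 200) = 0.802519
R(directional control valve) = exp(−0.0011 × 200) = 0.802519
R(hydraulic accumulator) = exp(−0.00033 × 200) = 0.936131
R(HPU pump) = exp(−0.00046 × 200) = 0.912105
R(downhole gauge) = exp(−0.00099 × 200) = 0.820370
Series (subsea electronics module and flying lead): 0.972388 × 0.802519 = 0.780360
Parallel (hydraulic accumulator and HPU pump): 1 − (1 − 0.936131)(1 − 0.912105) = 0.994386
Series (directional control valve and [0.994386]): 0.802519 × 0.994386 = 0.798014
Parallel ([0.780360] and [0.798014]): 1 − (1 − 0.780360)(1 − 0.798014) = 0.955636
Series ([0.955636] and downhole gauge): 0.955636 × 0.820370 = 0.7840

0.7840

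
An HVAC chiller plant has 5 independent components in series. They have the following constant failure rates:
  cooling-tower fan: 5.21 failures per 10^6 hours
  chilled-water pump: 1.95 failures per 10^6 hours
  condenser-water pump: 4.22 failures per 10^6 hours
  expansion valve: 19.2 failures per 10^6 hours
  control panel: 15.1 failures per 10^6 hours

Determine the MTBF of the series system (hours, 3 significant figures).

Series of exponential components: λ_sys = Σ λ_i
λ_sys = 0.00000521 + 0.00000195 + 0.00000422 + 0.0000192 + 0.0000151 = 4.5680e-05 /h
MTBF = 1 / λ_sys = 21900 h

21900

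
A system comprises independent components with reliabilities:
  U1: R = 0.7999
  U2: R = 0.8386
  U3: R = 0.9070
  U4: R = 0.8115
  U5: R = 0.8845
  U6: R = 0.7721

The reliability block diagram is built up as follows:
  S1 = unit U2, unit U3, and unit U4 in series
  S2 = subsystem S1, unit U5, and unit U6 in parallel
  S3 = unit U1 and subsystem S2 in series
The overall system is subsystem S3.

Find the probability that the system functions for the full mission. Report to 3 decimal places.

0.792

Series (U2, U3, and U4): 0.83860 × 0.90700 × 0.81150 = 0.61724
Parallel ([0.61724], U5, and U6): 1 − (1 − 0.61724)(1 − 0.88450)(1 − 0.77210) = 0.98992
Series (U1 and [0.98992]): 0.79990 × 0.98992 = 0.792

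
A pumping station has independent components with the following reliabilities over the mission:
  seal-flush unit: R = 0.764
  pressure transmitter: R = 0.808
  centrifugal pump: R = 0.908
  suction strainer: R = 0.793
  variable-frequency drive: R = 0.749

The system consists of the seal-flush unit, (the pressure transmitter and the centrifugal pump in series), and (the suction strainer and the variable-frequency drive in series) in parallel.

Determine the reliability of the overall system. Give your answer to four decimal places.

0.9745

Series (pressure transmitter and centrifugal pump): 0.808000 × 0.908000 = 0.733664
Series (suction strainer and variable-frequency drive): 0.793000 × 0.749000 = 0.593957
Parallel (seal-flush unit, [0.733664], and [0.593957]): 1 − (1 − 0.764000)(1 − 0.733664)(1 − 0.593957) = 0.9745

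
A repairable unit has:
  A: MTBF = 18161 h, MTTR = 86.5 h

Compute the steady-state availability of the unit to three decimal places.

0.995

A(A) = MTBF/(MTBF+MTTR) = 18161/(18161+86.5) = 0.995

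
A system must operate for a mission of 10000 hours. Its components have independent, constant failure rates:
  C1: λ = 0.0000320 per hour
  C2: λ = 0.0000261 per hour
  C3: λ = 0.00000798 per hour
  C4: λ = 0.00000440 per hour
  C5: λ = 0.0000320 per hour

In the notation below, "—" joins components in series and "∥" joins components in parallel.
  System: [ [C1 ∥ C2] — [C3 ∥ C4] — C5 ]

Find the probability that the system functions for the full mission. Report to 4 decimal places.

0.6782

R(C1) = exp(−0.0000320 × 10000) = 0.726149
R(C2) = exp(−0.0000261 × 10000) = 0.770281
R(C3) = exp(−0.00000798 × 10000) = 0.923301
R(C4) = exp(−0.00000440 × 10000) = 0.956954
R(C5) = exp(−0.0000320 × 10000) = 0.726149
Parallel (C1 and C2): 1 − (1 − 0.726149)(1 − 0.770281) = 0.937091
Parallel (C3 and C4): 1 − (1 − 0.923301)(1 − 0.956954) = 0.996698
Series ([0.937091], [0.996698], and C5): 0.937091 × 0.996698 × 0.726149 = 0.6782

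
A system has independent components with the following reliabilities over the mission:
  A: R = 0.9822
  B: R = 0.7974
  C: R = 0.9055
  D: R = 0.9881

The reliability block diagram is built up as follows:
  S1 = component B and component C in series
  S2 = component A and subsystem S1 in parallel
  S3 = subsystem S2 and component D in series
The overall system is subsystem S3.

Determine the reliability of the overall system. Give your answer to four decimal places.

0.9832

Series (B and C): 0.797400 × 0.905500 = 0.722046
Parallel (A and [0.722046]): 1 − (1 − 0.982200)(1 − 0.722046) = 0.995052
Series ([0.995052] and D): 0.995052 × 0.988100 = 0.9832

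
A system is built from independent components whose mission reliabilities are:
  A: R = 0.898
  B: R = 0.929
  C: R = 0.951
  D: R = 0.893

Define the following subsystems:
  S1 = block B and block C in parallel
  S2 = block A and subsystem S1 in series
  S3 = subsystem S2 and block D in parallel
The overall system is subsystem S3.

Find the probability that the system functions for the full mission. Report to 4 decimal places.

Parallel (B and C): 1 − (1 − 0.929000)(1 − 0.951000) = 0.996521
Series (A and [0.996521]): 0.898000 × 0.996521 = 0.894876
Parallel ([0.894876] and D): 1 − (1 − 0.894876)(1 − 0.893000) = 0.9888

0.9888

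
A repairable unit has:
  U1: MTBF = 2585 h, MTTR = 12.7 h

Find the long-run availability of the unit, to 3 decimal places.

A(U1) = MTBF/(MTBF+MTTR) = 2585/(2585+12.7) = 0.995

0.995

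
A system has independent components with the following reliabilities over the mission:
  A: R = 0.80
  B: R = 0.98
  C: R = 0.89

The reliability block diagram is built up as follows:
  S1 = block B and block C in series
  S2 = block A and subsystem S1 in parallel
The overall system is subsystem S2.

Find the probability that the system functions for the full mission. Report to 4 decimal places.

0.9744

Series (B and C): 0.980000 × 0.890000 = 0.872200
Parallel (A and [0.872200]): 1 − (1 − 0.800000)(1 − 0.872200) = 0.9744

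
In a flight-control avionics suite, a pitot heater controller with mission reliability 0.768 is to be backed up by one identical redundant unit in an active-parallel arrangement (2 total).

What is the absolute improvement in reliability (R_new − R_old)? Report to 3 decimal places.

0.178

R_before = 0.768
R_after = 1 − (1 − 0.768)^2 = 0.946
ΔR = 0.946 − 0.768 = 0.178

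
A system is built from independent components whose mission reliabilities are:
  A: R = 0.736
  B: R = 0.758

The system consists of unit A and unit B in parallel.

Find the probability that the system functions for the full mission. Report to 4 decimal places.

0.9361

Parallel (A and B): 1 − (1 − 0.736000)(1 − 0.758000) = 0.9361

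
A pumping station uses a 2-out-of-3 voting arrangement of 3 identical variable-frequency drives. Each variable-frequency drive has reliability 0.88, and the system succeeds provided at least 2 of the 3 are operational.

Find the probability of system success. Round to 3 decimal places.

0.960

R = Σ_{i=2}^{3} C(3,i) p^i (1−p)^{3−i} with p = 0.88
C(3,2)·0.88^2·0.12^1 = 0.27878
C(3,3)·0.88^3·0.12^0 = 0.68147
Sum = 0.960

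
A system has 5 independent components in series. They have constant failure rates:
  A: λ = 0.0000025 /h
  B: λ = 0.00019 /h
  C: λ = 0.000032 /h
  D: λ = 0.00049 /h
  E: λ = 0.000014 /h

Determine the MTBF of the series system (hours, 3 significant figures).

1370

Series of exponential components: λ_sys = Σ λ_i
λ_sys = 0.0000025 + 0.00019 + 0.000032 + 0.00049 + 0.000014 = 7.2850e-04 /h
MTBF = 1 / λ_sys = 1370 h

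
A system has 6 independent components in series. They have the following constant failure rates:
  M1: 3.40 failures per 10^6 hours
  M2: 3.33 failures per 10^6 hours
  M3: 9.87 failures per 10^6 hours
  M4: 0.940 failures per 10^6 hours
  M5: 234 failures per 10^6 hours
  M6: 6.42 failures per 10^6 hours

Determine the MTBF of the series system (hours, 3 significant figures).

3880

Series of exponential components: λ_sys = Σ λ_i
λ_sys = 0.00000340 + 0.00000333 + 0.00000987 + 0.000000940 + 0.000234 + 0.00000642 = 2.5796e-04 /h
MTBF = 1 / λ_sys = 3880 h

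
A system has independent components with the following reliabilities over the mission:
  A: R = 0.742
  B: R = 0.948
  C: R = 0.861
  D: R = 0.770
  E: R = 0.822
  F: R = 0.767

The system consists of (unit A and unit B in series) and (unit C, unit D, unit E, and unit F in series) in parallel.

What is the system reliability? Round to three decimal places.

Series (A and B): 0.74200 × 0.94800 = 0.70342
Series (C, D, E, and F): 0.86100 × 0.77000 × 0.82200 × 0.76700 = 0.41799
Parallel ([0.70342] and [0.41799]): 1 − (1 − 0.70342)(1 − 0.41799) = 0.827

0.827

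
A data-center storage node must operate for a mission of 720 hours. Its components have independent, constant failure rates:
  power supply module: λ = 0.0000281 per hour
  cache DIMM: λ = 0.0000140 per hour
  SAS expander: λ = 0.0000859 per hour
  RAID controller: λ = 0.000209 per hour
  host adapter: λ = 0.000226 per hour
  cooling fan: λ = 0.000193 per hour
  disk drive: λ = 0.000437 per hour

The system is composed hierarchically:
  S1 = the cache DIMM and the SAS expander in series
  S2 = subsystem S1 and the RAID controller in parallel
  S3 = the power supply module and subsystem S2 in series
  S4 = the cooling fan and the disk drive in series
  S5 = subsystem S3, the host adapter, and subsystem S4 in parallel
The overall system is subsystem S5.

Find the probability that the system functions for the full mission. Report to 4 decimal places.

0.9984

R(power supply module) = exp(−0.0000281 × 720) = 0.979971
R(cache DIMM) = exp(−0.0000140 × 720) = 0.989971
R(SAS expander) = exp(−0.0000859 × 720) = 0.940026
R(RAID controller) = exp(−0.000209 × 720) = 0.860295
R(host adapter) = exp(−0.000226 × 720) = 0.849829
R(cooling fan) = exp(−0.000193 × 720) = 0.870263
R(disk drive) = exp(−0.000437 × 720) = 0.730052
Series (cache DIMM and SAS expander): 0.989971 × 0.940026 = 0.930598
Parallel ([0.930598] and RAID controller): 1 − (1 − 0.930598)(1 − 0.860295) = 0.990304
Series (power supply module and [0.990304]): 0.979971 × 0.990304 = 0.970469
Series (cooling fan and disk drive): 0.870263 × 0.730052 = 0.635337
Parallel ([0.970469], host adapter, and [0.635337]): 1 − (1 − 0.970469)(1 − 0.849829)(1 − 0.635337) = 0.9984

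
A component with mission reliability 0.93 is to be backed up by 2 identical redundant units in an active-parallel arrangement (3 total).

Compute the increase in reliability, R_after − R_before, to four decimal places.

0.0697

R_before = 0.93
R_after = 1 − (1 − 0.93)^3 = 0.9997
ΔR = 0.9997 − 0.93 = 0.0697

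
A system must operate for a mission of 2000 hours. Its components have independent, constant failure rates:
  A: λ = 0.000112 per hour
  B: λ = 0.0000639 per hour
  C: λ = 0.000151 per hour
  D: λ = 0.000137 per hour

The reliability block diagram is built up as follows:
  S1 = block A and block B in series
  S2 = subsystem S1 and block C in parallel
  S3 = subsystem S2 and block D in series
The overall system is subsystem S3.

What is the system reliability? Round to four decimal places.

R(A) = exp(−0.000112 × 2000) = 0.799315
R(B) = exp(−0.0000639 × 2000) = 0.880029
R(C) = exp(−0.000151 × 2000) = 0.739338
R(D) = exp(−0.000137 × 2000) = 0.760332
Series (A and B): 0.799315 × 0.880029 = 0.703420
Parallel ([0.703420] and C): 1 − (1 − 0.703420)(1 − 0.739338) = 0.922693
Series ([0.922693] and D): 0.922693 × 0.760332 = 0.7016

0.7016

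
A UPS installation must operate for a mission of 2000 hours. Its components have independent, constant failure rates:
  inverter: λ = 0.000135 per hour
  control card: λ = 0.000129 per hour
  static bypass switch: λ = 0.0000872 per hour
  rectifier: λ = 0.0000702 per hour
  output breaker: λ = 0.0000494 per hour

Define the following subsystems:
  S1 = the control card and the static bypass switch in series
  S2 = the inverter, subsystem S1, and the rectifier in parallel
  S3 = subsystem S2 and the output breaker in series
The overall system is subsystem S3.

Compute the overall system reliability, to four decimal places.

R(inverter) = exp(−0.000135 × 2000) = 0.763379
R(control card) = exp(−0.000129 × 2000) = 0.772595
R(static bypass switch) = exp(−0.0000872 × 2000) = 0.839961
R(rectifier) = exp(−0.0000702 × 2000) = 0.869011
R(output breaker) = exp(−0.0000494 × 2000) = 0.905924
Series (control card and static bypass switch): 0.772595 × 0.839961 = 0.648950
Parallel (inverter, [0.648950], and rectifier): 1 − (1 − 0.763379)(1 − 0.648950)(1 − 0.869011) = 0.989119
Series ([0.989119] and output breaker): 0.989119 × 0.905924 = 0.8961

0.8961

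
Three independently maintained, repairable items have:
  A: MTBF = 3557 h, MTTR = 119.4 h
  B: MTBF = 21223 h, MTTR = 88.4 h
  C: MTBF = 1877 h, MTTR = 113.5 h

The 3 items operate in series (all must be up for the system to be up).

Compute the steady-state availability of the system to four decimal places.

A(A) = MTBF/(MTBF+MTTR) = 3557/(3557+119.4) = 0.967523
A(B) = MTBF/(MTBF+MTTR) = 21223/(21223+88.4) = 0.995852
A(C) = MTBF/(MTBF+MTTR) = 1877/(1877+113.5) = 0.942979
Series availability: 0.967523 × 0.995852 × 0.942979 = 0.9086

0.9086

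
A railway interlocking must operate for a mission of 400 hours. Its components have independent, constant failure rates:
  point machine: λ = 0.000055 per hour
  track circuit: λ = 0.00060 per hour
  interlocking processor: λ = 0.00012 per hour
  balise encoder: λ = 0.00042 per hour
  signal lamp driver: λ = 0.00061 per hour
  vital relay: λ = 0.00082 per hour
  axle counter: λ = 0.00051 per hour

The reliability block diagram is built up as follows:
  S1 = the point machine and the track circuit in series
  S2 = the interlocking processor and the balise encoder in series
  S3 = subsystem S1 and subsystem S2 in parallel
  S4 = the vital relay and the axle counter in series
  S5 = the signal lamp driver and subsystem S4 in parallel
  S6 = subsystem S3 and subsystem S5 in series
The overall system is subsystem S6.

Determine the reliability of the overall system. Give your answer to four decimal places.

0.8699

R(point machine) = exp(−0.000055 × 400) = 0.978240
R(track circuit) = exp(−0.00060 × 400) = 0.786628
R(interlocking processor) = exp(−0.00012 × 400) = 0.953134
R(balise encoder) = exp(−0.00042 × 400) = 0.845354
R(signal lamp driver) = exp(−0.00061 × 400) = 0.783488
R(vital relay) = exp(−0.00082 × 400) = 0.720363
R(axle counter) = exp(−0.00051 × 400) = 0.815462
Series (point machine and track circuit): 0.978240 × 0.786628 = 0.769511
Series (interlocking processor and balise encoder): 0.953134 × 0.845354 = 0.805736
Parallel ([0.769511] and [0.805736]): 1 − (1 − 0.769511)(1 − 0.805736) = 0.955224
Series (vital relay and axle counter): 0.720363 × 0.815462 = 0.587429
Parallel (signal lamp driver and [0.587429]): 1 − (1 − 0.783488)(1 − 0.587429) = 0.910673
Series ([0.955224] and [0.910673]): 0.955224 × 0.910673 = 0.8699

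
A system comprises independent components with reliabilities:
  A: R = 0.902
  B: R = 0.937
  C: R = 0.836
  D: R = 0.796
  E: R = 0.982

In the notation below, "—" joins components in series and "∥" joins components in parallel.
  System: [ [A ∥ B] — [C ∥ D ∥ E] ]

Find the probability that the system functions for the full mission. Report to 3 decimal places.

0.993

Parallel (A and B): 1 − (1 − 0.90200)(1 − 0.93700) = 0.99383
Parallel (C, D, and E): 1 − (1 − 0.83600)(1 − 0.79600)(1 − 0.98200) = 0.99940
Series ([0.99383] and [0.99940]): 0.99383 × 0.99940 = 0.993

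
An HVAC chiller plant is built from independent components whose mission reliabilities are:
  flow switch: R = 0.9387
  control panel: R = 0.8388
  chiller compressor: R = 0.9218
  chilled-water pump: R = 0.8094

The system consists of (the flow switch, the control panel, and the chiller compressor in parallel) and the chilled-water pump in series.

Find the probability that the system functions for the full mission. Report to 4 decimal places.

Parallel (flow switch, control panel, and chiller compressor): 1 − (1 − 0.938700)(1 − 0.838800)(1 − 0.921800) = 0.999227
Series ([0.999227] and chilled-water pump): 0.999227 × 0.809400 = 0.8088

0.8088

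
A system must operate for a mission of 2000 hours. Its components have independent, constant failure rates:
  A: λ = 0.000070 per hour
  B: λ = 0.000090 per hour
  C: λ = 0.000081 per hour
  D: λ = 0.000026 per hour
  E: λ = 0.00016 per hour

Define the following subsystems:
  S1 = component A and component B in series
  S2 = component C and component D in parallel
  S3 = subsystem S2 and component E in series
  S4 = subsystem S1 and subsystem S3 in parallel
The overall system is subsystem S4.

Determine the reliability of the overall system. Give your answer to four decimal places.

R(A) = exp(−0.000070 × 2000) = 0.869358
R(B) = exp(−0.000090 × 2000) = 0.835270
R(C) = exp(−0.000081 × 2000) = 0.850441
R(D) = exp(−0.000026 × 2000) = 0.949329
R(E) = exp(−0.00016 × 2000) = 0.726149
Series (A and B): 0.869358 × 0.835270 = 0.726149
Parallel (C and D): 1 − (1 − 0.850441)(1 − 0.949329) = 0.992422
Series ([0.992422] and E): 0.992422 × 0.726149 = 0.720646
Parallel ([0.726149] and [0.720646]): 1 − (1 − 0.726149)(1 − 0.720646) = 0.9235

0.9235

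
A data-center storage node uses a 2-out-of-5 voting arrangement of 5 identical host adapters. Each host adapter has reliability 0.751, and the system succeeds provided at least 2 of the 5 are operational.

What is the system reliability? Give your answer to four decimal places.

0.9846

R = Σ_{i=2}^{5} C(5,i) p^i (1−p)^{5−i} with p = 0.751
C(5,2)·0.751^2·0.249^3 = 0.087072
C(5,3)·0.751^3·0.249^2 = 0.262614
C(5,4)·0.751^4·0.249^1 = 0.396031
C(5,5)·0.751^5·0.249^0 = 0.238891
Sum = 0.9846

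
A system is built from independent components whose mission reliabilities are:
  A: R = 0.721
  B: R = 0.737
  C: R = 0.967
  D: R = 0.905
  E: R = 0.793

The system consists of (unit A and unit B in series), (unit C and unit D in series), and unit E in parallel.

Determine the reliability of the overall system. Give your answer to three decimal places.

Series (A and B): 0.72100 × 0.73700 = 0.53138
Series (C and D): 0.96700 × 0.90500 = 0.87514
Parallel ([0.53138], [0.87514], and E): 1 − (1 − 0.53138)(1 − 0.87514)(1 − 0.79300) = 0.988

0.988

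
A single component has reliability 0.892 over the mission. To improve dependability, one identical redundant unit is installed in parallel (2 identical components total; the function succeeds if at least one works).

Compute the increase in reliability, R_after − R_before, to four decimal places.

R_before = 0.892
R_after = 1 − (1 − 0.892)^2 = 0.9883
ΔR = 0.9883 − 0.892 = 0.0963

0.0963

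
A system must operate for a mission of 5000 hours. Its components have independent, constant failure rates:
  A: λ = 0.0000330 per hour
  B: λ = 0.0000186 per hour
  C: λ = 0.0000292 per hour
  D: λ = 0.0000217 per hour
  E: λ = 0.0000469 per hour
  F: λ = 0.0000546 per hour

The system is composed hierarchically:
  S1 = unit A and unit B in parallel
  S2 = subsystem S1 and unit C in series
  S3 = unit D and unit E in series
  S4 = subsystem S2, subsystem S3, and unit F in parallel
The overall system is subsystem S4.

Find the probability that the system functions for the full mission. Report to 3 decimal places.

0.990

R(A) = exp(−0.0000330 × 5000) = 0.84789
R(B) = exp(−0.0000186 × 5000) = 0.91119
R(C) = exp(−0.0000292 × 5000) = 0.86416
R(D) = exp(−0.0000217 × 5000) = 0.89718
R(E) = exp(−0.0000469 × 5000) = 0.79097
R(F) = exp(−0.0000546 × 5000) = 0.76109
Parallel (A and B): 1 − (1 − 0.84789)(1 − 0.91119) = 0.98649
Series ([0.98649] and C): 0.98649 × 0.86416 = 0.85249
Series (D and E): 0.89718 × 0.79097 = 0.70964
Parallel ([0.85249], [0.70964], and F): 1 − (1 − 0.85249)(1 − 0.70964)(1 − 0.76109) = 0.990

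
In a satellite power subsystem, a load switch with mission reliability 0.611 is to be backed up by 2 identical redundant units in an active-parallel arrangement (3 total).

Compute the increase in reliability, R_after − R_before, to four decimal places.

R_before = 0.611
R_after = 1 − (1 − 0.611)^3 = 0.9411
ΔR = 0.9411 − 0.611 = 0.3301

0.3301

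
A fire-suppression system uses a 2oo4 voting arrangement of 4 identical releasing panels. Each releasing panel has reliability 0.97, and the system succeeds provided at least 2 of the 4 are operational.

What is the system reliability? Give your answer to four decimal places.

R = Σ_{i=2}^{4} C(4,i) p^i (1−p)^{4−i} with p = 0.97
C(4,2)·0.97^2·0.03^2 = 0.005081
C(4,3)·0.97^3·0.03^1 = 0.109521
C(4,4)·0.97^4·0.03^0 = 0.885293
Sum = 0.9999

0.9999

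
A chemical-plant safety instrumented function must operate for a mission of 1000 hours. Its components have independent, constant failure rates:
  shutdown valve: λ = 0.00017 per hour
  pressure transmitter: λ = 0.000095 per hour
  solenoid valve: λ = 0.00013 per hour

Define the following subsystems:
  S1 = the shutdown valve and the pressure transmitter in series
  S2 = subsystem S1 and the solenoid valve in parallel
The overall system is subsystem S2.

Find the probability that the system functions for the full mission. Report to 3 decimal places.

R(shutdown valve) = exp(−0.00017 × 1000) = 0.84366
R(pressure transmitter) = exp(−0.000095 × 1000) = 0.90937
R(solenoid valve) = exp(−0.00013 × 1000) = 0.87810
Series (shutdown valve and pressure transmitter): 0.84366 × 0.90937 = 0.76720
Parallel ([0.76720] and solenoid valve): 1 − (1 − 0.76720)(1 − 0.87810) = 0.972

0.972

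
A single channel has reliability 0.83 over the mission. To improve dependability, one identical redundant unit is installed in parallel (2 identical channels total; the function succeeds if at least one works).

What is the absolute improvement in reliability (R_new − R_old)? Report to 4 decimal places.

0.1411

R_before = 0.83
R_after = 1 − (1 − 0.83)^2 = 0.9711
ΔR = 0.9711 − 0.83 = 0.1411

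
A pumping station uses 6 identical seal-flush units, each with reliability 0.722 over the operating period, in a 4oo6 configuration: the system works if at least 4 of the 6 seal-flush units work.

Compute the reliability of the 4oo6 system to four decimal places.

0.7839

R = Σ_{i=4}^{6} C(6,i) p^i (1−p)^{6−i} with p = 0.722
C(6,4)·0.722^4·0.278^2 = 0.315014
C(6,5)·0.722^5·0.278^1 = 0.327252
C(6,6)·0.722^6·0.278^0 = 0.141652
Sum = 0.7839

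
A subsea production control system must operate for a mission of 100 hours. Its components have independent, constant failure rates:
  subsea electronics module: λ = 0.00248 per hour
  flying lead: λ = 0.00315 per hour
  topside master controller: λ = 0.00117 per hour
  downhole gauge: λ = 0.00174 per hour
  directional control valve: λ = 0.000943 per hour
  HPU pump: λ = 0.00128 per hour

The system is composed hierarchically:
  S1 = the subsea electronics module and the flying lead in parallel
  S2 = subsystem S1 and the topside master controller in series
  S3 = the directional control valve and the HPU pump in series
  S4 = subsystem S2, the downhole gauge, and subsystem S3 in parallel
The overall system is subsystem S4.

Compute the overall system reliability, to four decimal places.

R(subsea electronics module) = exp(−0.00248 × 100) = 0.780360
R(flying lead) = exp(−0.00315 × 100) = 0.729789
R(topside master controller) = exp(−0.00117 × 100) = 0.889585
R(downhole gauge) = exp(−0.00174 × 100) = 0.840297
R(directional control valve) = exp(−0.000943 × 100) = 0.910010
R(HPU pump) = exp(−0.00128 × 100) = 0.879853
Parallel (subsea electronics module and flying lead): 1 − (1 − 0.780360)(1 − 0.729789) = 0.940651
Series ([0.940651] and topside master controller): 0.940651 × 0.889585 = 0.836789
Series (directional control valve and HPU pump): 0.910010 × 0.879853 = 0.800675
Parallel ([0.836789], downhole gauge, and [0.800675]): 1 − (1 − 0.836789)(1 − 0.840297)(1 − 0.800675) = 0.9948

0.9948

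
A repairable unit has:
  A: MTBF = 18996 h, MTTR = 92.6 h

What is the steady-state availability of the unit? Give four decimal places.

0.9951

A(A) = MTBF/(MTBF+MTTR) = 18996/(18996+92.6) = 0.9951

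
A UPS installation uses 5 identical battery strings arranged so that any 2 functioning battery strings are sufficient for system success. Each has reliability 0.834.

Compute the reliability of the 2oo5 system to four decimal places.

R = Σ_{i=2}^{5} C(5,i) p^i (1−p)^{5−i} with p = 0.834
C(5,2)·0.834^2·0.166^3 = 0.031817
C(5,3)·0.834^3·0.166^2 = 0.159851
C(5,4)·0.834^4·0.166^1 = 0.401552
C(5,5)·0.834^5·0.166^0 = 0.403488
Sum = 0.9967

0.9967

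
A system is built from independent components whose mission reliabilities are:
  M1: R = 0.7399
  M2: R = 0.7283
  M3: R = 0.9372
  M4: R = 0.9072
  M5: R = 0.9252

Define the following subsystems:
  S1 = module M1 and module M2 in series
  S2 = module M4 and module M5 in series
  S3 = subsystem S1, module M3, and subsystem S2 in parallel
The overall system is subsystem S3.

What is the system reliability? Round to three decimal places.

0.995

Series (M1 and M2): 0.73990 × 0.72830 = 0.53887
Series (M4 and M5): 0.90720 × 0.92520 = 0.83934
Parallel ([0.53887], M3, and [0.83934]): 1 − (1 − 0.53887)(1 − 0.93720)(1 − 0.83934) = 0.995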